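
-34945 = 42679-77624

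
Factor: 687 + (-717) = -1 * 2^1 * 3^1 * 5^1 = -30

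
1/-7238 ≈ -0.000138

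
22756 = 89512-66756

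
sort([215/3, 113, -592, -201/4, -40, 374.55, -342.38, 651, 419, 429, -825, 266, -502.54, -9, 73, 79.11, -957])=[-957, -825, -592, -502.54, -342.38, -201/4, -40, -9, 215/3, 73, 79.11, 113, 266, 374.55, 419, 429, 651]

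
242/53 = 4 + 30/53 ≈ 4.57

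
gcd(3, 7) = 1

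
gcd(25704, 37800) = 1512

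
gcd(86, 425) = 1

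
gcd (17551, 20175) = 1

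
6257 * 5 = 31285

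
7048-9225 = -2177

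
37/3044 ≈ 0.0122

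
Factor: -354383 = -1*354383^1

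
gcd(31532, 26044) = 4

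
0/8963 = 0 = 0.00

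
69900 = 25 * 2796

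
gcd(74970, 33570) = 90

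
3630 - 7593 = -3963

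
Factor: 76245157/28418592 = 2^(-5) * 3^(-1) * 19^1 * 317^1 * 12659^1 * 296027^(-1) 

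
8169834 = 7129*1146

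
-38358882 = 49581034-87939916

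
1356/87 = 15 + 17/29 ≈ 15.59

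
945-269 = 676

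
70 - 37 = 33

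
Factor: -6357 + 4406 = -1 * 1951^1 = -1951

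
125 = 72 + 53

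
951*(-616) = -585816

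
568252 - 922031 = -353779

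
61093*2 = 122186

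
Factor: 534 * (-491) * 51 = -1 * 2^1 * 3^2 * 17^1 * 89^1 * 491^1 = -13371894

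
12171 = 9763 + 2408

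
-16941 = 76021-92962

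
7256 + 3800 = 11056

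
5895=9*655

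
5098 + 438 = 5536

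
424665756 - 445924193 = -21258437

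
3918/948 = 653/158 ≈ 4.13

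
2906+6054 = 8960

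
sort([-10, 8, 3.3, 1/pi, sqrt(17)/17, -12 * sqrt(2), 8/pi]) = [-12 * sqrt(2), -10, sqrt(17)/17, 1/pi, 8/pi, 3.3, 8]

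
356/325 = 1 + 31/325 ≈ 1.10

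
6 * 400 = 2400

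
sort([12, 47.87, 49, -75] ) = [-75, 12, 47.87, 49] 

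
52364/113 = 463 + 45/113 ≈ 463.40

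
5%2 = 1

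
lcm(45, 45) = 45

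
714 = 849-135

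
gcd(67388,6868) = 68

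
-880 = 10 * (-88)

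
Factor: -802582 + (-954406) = -1 * 2^2 * 173^1 * 2539^1 = -1756988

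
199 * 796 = 158404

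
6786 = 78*87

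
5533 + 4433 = 9966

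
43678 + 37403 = 81081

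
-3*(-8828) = 26484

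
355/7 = 50 + 5/7≈50.71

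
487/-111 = -4-43/111 ≈ -4.39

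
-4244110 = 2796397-7040507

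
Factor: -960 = -1 * 2^6 * 3^1 * 5^1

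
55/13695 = 1/249 ≈ 0.00402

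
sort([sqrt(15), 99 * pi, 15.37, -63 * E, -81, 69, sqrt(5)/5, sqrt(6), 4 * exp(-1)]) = [-63 * E, -81, sqrt(5)/5, 4 * exp(-1), sqrt(6), sqrt(15), 15.37, 69, 99 * pi]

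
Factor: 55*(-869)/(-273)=3^(-1)*5^1*7^(-1)*11^2*13^(-1)*79^1=47795/273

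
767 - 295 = 472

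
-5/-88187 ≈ 0.0000567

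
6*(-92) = -552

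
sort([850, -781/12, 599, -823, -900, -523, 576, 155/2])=[-900, -823, -523, -781/12, 155/2, 576, 599, 850]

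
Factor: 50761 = 23^1*2207^1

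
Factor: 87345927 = 3^2 * 23^1 * 509^1 * 829^1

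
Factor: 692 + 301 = 3^1*331^1 = 993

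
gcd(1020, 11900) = 340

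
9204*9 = 82836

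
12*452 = 5424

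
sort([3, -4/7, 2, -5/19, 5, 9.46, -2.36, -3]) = [-3, -2.36, -4/7, -5/19, 2, 3, 5, 9.46]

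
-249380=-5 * 49876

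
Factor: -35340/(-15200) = 2^(-3)*3^1*5^(-1)*31^1 = 93/40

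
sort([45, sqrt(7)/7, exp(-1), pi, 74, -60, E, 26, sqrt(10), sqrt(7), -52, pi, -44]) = [-60, -52, -44, exp(-1), sqrt(7)/7, sqrt(7), E, pi, pi, sqrt(10), 26, 45, 74]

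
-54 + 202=148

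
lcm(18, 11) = 198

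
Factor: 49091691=3^1*11^1*173^1*8599^1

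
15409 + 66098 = 81507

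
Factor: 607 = 607^1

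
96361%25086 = 21103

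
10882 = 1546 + 9336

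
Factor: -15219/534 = -1 * 2^(-1) * 3^1 * 19^1 = -57/2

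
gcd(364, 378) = 14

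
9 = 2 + 7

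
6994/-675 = -10-244/675 ≈ -10.36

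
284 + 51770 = 52054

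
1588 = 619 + 969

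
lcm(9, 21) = 63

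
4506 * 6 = 27036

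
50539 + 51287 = 101826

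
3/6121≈0.000490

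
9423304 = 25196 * 374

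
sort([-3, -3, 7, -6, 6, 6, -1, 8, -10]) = [-10, -6, -3, -3, -1, 6, 6, 7, 8]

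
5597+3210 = 8807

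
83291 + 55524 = 138815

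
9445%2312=197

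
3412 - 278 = 3134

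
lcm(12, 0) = 0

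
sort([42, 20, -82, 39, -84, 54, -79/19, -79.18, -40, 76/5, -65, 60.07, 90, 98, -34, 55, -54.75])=[-84, -82, -79.18, -65, -54.75, -40, -34, -79/19, 76/5, 20, 39, 42, 54, 55, 60.07, 90, 98]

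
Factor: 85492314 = 2^1*3^3*1583191^1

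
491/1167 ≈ 0.421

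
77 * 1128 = 86856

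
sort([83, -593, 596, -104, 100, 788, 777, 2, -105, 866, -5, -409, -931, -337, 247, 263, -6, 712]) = [-931, -593, -409, -337, -105, -104, -6, -5, 2, 83, 100, 247, 263, 596, 712, 777, 788, 866]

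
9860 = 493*20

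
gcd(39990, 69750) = 930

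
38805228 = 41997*924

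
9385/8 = 1173 + 1/8≈1173.13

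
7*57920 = 405440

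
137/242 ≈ 0.566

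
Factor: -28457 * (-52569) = 3^4 * 11^2 * 13^1 * 59^1 * 199^1 = 1495956033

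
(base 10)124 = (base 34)3m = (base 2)1111100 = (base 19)6a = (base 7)235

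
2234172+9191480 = 11425652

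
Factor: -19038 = -1 * 2^1 * 3^1 * 19^1 * 167^1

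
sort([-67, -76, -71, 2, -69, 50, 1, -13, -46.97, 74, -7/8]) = [-76, -71, -69, -67, -46.97, -13, -7/8, 1, 2, 50, 74]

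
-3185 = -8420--5235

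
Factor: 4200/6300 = 2^1*3^(-1) = 2/3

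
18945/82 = 231 + 3/82 ≈ 231.04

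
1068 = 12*89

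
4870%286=8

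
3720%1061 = 537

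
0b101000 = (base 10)40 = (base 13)31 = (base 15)2a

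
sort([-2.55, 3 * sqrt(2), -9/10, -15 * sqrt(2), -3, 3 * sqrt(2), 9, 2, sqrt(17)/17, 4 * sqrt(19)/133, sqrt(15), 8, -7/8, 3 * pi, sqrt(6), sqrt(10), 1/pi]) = [-15 * sqrt(2), -3, -2.55, -9/10, -7/8, 4 * sqrt(19)/133, sqrt(17)/17, 1/pi, 2, sqrt(6), sqrt(10), sqrt(15), 3 * sqrt(2), 3 * sqrt(2), 8, 9, 3 * pi]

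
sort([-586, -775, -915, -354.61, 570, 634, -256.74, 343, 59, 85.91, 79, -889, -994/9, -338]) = [-915, -889, -775, -586, -354.61, -338, -256.74, -994/9, 59, 79, 85.91, 343, 570, 634]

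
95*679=64505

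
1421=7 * 203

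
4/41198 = 2/20599 ≈ 0.0000971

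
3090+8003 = 11093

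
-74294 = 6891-81185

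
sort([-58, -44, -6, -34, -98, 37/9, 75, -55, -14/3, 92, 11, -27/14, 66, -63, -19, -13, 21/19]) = [-98, -63, -58, -55, -44, -34, -19, -13, -6, -14/3, -27/14, 21/19, 37/9, 11, 66, 75, 92]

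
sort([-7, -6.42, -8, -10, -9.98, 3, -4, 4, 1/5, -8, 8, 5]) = [-10, -9.98, -8, -8, -7, -6.42, -4, 1/5, 3, 4, 5, 8]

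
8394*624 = 5237856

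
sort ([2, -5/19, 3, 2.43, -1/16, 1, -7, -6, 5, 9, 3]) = [-7, -6, -5/19, -1/16, 1, 2, 2.43, 3, 3, 5, 9]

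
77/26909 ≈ 0.00286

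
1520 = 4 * 380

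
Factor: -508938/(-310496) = 2^(-4)*3^1*31^(-1)*271^1 = 813/496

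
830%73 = 27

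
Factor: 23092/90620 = 5^(-1)*197^(-1)*251^1 = 251/985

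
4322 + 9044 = 13366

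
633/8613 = 211/2871 ≈ 0.0735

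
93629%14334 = 7625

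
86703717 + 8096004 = 94799721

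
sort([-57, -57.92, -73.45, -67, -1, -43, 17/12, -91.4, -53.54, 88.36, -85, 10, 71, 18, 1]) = [-91.4, -85, -73.45, -67, -57.92, -57, -53.54, -43, -1, 1, 17/12, 10, 18, 71, 88.36]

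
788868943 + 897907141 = 1686776084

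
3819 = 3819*1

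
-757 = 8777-9534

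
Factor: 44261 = 7^1*6323^1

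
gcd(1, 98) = 1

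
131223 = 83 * 1581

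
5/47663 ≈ 0.000105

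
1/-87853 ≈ -0.0000114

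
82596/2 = 41298 = 41298.00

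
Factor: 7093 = 41^1*173^1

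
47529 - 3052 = 44477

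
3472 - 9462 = -5990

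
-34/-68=1/2=0.50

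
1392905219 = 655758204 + 737147015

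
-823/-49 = 16 + 39/49≈16.80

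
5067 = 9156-4089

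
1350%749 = 601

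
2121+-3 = 2118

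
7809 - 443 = 7366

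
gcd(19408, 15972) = 4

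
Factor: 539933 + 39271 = 2^2*3^3*31^1*173^1 = 579204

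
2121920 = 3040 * 698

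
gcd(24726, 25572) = 6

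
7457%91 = 86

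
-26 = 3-29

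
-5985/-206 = 29 + 11/206 ≈ 29.05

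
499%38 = 5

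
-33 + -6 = -39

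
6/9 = 2/3 ≈ 0.667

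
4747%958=915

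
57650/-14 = -4117-6/7 ≈ -4117.86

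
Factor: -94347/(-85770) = 2^(-1)*5^(-1)*11^1 = 11/10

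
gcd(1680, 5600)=560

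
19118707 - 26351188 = -7232481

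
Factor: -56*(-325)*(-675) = -1*2^3*3^3*5^4*7^1*13^1 = -12285000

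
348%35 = 33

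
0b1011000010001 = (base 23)afe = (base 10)5649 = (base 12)3329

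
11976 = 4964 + 7012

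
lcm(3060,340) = 3060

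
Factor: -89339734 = -1*2^1*11^1*4060897^1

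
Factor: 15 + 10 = 5^2 = 25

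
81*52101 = 4220181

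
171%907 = 171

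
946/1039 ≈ 0.910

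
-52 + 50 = -2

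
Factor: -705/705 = -1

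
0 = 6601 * 0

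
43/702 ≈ 0.0613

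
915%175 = 40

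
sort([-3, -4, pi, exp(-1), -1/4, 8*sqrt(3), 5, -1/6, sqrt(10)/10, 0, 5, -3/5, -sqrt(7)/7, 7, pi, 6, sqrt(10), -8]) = [-8, -4, -3, -3/5, -sqrt(7)/7, -1/4, -1/6, 0, sqrt(10)/10, exp(-1), pi, pi, sqrt(10), 5, 5, 6, 7, 8*sqrt(3)]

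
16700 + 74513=91213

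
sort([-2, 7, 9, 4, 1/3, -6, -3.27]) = [-6, -3.27, -2, 1/3, 4, 7, 9]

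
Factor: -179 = -1*179^1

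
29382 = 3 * 9794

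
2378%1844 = 534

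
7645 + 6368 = 14013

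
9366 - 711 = 8655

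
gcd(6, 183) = 3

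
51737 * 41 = 2121217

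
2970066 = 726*4091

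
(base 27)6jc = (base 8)11443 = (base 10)4899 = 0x1323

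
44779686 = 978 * 45787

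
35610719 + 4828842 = 40439561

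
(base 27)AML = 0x1EE1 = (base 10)7905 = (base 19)12H1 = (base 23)ELG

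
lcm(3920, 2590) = 145040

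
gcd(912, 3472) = 16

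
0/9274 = 0 = 0.00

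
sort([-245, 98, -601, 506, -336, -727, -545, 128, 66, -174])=[-727, -601, -545, -336, -245, -174, 66, 98, 128, 506]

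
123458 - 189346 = -65888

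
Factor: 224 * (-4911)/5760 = -1 * 2^(-2) * 3^(-1) * 5^(-1) * 7^1 * 1637^1 = -11459/60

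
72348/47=1539+15/47 ≈ 1539.32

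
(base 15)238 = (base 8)767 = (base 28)hr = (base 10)503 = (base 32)fn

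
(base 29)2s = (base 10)86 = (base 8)126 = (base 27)35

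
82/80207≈0.00102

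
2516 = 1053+1463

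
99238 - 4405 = 94833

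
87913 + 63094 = 151007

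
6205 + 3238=9443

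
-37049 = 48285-85334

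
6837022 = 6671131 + 165891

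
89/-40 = -2 - 9/40 ≈ -2.23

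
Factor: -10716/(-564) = 19^1 = 19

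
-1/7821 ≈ -0.000128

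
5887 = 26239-20352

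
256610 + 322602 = 579212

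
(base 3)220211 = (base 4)22132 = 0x29e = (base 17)257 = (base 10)670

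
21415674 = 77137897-55722223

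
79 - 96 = -17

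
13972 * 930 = 12993960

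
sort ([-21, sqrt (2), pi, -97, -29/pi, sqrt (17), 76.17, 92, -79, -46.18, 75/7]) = [-97, -79, -46.18, -21, -29/pi, sqrt (2), pi, sqrt (17), 75/7, 76.17, 92]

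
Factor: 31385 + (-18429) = 2^2 * 41^1 * 79^1 = 12956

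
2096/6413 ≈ 0.327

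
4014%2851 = 1163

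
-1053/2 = -526-1/2 = -526.50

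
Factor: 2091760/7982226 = 2^3*3^(-4)*5^1*7^(-1)*11^1*2377^1*7039^(-1) = 1045880/3991113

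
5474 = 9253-3779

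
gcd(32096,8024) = 8024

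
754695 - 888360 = -133665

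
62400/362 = 31200/181≈172.38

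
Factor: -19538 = -1 * 2^1 * 9769^1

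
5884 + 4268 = 10152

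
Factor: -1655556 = -1 * 2^2 * 3^1 * 7^1 * 19709^1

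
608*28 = 17024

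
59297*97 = 5751809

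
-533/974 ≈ -0.547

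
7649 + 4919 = 12568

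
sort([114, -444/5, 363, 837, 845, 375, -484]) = [-484, -444/5, 114, 363, 375, 837, 845]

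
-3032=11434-14466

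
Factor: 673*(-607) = -1*607^1*673^1 = -408511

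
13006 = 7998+5008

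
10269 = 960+9309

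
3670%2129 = 1541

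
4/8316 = 1/2079 ≈ 0.000481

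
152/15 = 10 + 2/15 ≈ 10.13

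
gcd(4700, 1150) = 50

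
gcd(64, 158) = 2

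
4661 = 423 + 4238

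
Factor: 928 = 2^5*29^1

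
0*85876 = 0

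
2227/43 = 51+34/43 ≈ 51.79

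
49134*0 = 0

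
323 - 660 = -337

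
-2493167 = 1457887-3951054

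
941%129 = 38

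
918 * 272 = 249696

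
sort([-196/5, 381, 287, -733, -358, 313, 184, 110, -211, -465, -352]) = [-733, -465, -358, -352, -211, -196/5, 110, 184, 287, 313, 381]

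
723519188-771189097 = -47669909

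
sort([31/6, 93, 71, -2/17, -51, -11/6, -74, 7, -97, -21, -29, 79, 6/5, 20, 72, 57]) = [-97, -74, -51, -29, -21, -11/6, -2/17, 6/5, 31/6, 7, 20, 57, 71, 72, 79, 93]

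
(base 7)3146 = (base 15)4e2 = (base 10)1112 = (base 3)1112012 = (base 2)10001011000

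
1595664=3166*504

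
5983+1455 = 7438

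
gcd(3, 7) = 1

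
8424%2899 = 2626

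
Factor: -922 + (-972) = -1*2^1*947^1 = -1894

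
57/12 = 4 + 3/4 = 4.75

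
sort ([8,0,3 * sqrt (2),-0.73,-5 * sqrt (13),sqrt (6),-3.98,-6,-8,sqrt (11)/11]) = [-5 * sqrt (13),-8,-6,-3.98,-0.73,0,sqrt (11)/11,sqrt (6),3 * sqrt (2),8]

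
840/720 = 1 + 1/6≈1.17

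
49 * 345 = 16905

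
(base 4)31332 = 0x37e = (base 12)626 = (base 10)894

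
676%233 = 210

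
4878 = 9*542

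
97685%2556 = 557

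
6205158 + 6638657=12843815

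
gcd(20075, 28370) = 5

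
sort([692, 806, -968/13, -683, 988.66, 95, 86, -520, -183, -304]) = [-683, -520, -304, -183, -968/13, 86, 95, 692, 806, 988.66]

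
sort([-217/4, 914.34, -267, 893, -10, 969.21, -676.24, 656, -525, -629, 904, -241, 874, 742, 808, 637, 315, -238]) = [-676.24, -629, -525, -267, -241, -238, -217/4, -10, 315, 637, 656, 742, 808, 874, 893, 904, 914.34, 969.21]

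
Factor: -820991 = -1 * 820991^1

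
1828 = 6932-5104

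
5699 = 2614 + 3085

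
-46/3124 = -23/1562 ≈ -0.0147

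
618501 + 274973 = 893474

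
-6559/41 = -159 - 40/41 ≈ -159.98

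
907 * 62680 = 56850760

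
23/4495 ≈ 0.00512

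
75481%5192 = 2793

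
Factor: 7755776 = 2^11 * 7^1 * 541^1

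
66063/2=33031+1/2=33031.50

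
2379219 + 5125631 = 7504850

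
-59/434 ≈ -0.136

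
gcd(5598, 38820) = 6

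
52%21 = 10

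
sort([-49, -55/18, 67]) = [-49, -55/18, 67]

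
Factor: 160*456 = 2^8*3^1*5^1*19^1 = 72960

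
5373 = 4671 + 702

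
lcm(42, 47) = 1974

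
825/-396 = -2 - 1/12 ≈ -2.08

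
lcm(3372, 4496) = 13488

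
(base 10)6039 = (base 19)gdg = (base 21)dec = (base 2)1011110010111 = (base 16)1797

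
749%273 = 203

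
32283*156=5036148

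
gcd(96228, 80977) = 1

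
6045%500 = 45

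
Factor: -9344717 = -1*43^1*217319^1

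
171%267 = 171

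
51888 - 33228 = 18660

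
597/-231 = -199/77 ≈ -2.58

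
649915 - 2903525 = -2253610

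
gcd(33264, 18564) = 84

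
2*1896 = 3792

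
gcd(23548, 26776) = 4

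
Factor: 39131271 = 3^2 * 4347919^1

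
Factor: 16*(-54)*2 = -1*2^6*3^3 = -1728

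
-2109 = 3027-5136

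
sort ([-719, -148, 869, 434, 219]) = [-719, -148, 219, 434, 869]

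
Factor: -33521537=-1 * 7^2 * 684113^1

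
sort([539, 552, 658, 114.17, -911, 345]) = [-911, 114.17, 345, 539, 552, 658]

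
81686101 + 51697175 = 133383276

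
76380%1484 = 696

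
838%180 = 118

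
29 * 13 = 377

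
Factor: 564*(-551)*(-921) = 2^2*3^2*19^1*29^1*47^1*307^1 = 286213644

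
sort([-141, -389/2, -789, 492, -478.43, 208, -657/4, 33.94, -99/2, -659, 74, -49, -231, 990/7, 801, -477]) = [-789, -659, -478.43, -477, -231, -389/2, -657/4, -141, -99/2, -49, 33.94, 74, 990/7, 208, 492, 801]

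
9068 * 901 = 8170268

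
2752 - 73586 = -70834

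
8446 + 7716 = 16162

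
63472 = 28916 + 34556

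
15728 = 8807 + 6921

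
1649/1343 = 97/79 ≈ 1.23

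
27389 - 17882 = 9507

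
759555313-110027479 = 649527834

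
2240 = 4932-2692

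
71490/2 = 35745 = 35745.00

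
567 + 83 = 650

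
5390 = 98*55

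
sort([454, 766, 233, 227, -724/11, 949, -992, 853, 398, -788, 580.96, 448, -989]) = [-992, -989, -788, -724/11, 227, 233, 398, 448, 454, 580.96, 766, 853, 949]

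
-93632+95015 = 1383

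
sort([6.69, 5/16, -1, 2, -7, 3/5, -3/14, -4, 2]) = [-7, -4, -1, -3/14, 5/16, 3/5, 2, 2, 6.69]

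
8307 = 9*923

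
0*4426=0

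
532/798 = 2/3≈0.667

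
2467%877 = 713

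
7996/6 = 3998/3 ≈ 1332.67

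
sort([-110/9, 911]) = [-110/9, 911]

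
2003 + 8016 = 10019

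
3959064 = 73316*54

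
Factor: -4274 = -1 * 2^1 * 2137^1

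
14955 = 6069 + 8886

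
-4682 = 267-4949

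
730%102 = 16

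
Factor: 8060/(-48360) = -1*2^(-1)*3^(-1) = -1/6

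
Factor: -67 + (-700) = -1*13^1*59^1 = -767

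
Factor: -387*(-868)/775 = 2^2*3^2*5^ (-2)*7^1*43^1 = 10836/25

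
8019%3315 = 1389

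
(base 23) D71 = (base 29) 8AL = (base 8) 15577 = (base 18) 13D1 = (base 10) 7039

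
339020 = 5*67804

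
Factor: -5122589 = -1 * 29^1 * 176641^1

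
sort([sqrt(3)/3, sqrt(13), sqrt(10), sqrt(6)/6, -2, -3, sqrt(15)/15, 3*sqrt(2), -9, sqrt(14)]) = [-9, -3, -2, sqrt(15)/15, sqrt(6)/6, sqrt(3)/3, sqrt(10), sqrt(13), sqrt(14), 3*sqrt(2)]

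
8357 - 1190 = 7167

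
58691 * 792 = 46483272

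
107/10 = 10+7/10 = 10.70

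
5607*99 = 555093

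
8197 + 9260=17457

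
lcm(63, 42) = 126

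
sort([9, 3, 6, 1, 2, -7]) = [-7, 1, 2, 3, 6, 9]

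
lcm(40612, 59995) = 2639780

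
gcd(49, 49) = 49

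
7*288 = 2016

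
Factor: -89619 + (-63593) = -1*2^2*38303^1 = -153212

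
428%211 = 6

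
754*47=35438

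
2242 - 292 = 1950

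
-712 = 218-930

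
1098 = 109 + 989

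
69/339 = 23/113≈0.204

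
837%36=9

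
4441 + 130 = 4571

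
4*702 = 2808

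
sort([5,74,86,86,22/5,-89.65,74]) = [-89.65,22/5,5,74,74,86,86]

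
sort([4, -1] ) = [-1, 4] 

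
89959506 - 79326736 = 10632770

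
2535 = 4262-1727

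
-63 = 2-65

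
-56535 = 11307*(-5)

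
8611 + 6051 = 14662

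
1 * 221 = 221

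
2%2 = 0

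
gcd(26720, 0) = 26720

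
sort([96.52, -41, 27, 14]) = [-41, 14, 27, 96.52]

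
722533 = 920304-197771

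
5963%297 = 23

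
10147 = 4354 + 5793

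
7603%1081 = 36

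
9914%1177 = 498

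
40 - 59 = -19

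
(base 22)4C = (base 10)100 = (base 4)1210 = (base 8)144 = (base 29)3D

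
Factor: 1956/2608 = 2^ (-2)*3^1 = 3/4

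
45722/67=682 + 28/67 ≈ 682.42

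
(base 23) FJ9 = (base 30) 99B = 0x20BD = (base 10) 8381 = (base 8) 20275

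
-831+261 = -570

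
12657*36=455652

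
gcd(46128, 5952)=1488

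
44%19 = 6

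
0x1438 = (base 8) 12070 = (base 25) 871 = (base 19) e68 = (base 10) 5176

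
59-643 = -584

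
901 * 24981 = 22507881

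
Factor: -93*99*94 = -1*2^1*3^3*11^1*31^1*47^1 = -865458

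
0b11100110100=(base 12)1098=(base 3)2112022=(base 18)5c8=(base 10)1844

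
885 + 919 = 1804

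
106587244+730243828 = 836831072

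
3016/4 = 754 = 754.00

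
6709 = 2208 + 4501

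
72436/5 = 14487+1/5 = 14487.20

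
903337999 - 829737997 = 73600002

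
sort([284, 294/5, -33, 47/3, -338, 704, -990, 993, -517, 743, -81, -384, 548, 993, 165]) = [-990, -517, -384, -338, -81, -33, 47/3, 294/5, 165, 284, 548, 704, 743, 993, 993]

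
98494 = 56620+41874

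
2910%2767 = 143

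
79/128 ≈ 0.617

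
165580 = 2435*68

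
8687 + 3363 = 12050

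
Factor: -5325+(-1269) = -1*2^1*3^1*7^1*157^1 = -6594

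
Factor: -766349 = -1*199^1*3851^1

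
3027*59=178593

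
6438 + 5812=12250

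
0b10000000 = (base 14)92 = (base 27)4k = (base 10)128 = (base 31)44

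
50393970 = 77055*654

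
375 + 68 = 443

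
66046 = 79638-13592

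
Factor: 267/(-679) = -1 * 3^1 * 7^(-1) * 89^1 * 97^(-1)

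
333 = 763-430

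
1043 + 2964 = 4007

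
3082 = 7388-4306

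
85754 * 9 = 771786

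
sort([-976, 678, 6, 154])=[-976, 6, 154, 678]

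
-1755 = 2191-3946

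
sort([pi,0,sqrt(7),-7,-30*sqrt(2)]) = [-30*sqrt(2),-7,0,sqrt(7),pi]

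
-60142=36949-97091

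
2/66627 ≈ 0.0000300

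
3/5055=1/1685 ≈ 0.000593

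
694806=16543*42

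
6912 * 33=228096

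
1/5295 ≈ 0.000189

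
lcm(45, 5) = 45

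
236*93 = 21948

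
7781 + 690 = 8471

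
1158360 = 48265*24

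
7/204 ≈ 0.0343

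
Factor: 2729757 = 3^1*331^1*2749^1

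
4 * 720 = 2880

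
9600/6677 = 1+2923/6677 ≈ 1.44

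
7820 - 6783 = 1037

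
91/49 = 13/7 ≈ 1.86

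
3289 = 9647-6358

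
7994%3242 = 1510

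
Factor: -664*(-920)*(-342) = -1*2^7*3^2*5^1*19^1*23^1*83^1 = -208920960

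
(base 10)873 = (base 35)ox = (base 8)1551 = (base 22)1hf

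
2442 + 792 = 3234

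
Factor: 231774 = 2^1 * 3^1 * 38629^1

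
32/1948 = 8/487≈0.0164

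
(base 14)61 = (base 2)1010101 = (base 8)125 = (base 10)85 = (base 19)49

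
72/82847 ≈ 0.000869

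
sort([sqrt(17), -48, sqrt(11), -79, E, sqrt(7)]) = [-79, -48, sqrt(7), E, sqrt(11), sqrt(17)]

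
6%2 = 0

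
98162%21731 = 11238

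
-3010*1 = -3010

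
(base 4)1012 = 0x46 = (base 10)70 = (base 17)42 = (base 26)2i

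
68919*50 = 3445950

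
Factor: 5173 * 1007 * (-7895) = -1 * 5^1 * 7^1 * 19^1 * 53^1 * 739^1 * 1579^1 = -41126720845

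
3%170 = 3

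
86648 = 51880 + 34768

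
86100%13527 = 4938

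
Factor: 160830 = 2^1 * 3^2 * 5^1 * 1787^1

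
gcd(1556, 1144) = 4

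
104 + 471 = 575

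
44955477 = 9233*4869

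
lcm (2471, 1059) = 7413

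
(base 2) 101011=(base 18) 27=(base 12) 37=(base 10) 43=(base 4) 223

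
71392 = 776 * 92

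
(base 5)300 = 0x4b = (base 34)27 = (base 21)3c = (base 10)75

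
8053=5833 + 2220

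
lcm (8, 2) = 8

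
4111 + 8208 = 12319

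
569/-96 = -5 - 89/96 ≈ -5.93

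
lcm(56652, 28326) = 56652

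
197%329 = 197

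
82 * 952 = 78064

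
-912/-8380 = 228/2095 ≈ 0.109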